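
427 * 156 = 66612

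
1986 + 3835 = 5821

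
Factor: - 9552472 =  - 2^3*1194059^1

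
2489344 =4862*512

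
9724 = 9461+263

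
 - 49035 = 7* ( - 7005)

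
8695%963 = 28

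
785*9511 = 7466135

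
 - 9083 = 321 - 9404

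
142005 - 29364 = 112641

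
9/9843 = 3/3281 = 0.00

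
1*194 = 194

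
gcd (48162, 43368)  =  6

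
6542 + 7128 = 13670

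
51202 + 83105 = 134307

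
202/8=25 + 1/4=25.25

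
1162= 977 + 185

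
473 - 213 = 260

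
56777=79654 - 22877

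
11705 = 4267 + 7438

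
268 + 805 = 1073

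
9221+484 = 9705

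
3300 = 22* 150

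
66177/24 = 2757+3/8 = 2757.38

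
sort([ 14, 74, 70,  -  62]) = [ - 62,14,  70,74]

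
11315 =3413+7902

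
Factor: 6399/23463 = 3/11 = 3^1*11^( - 1)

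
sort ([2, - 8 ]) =[  -  8,2]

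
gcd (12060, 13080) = 60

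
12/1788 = 1/149 = 0.01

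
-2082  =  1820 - 3902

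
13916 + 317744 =331660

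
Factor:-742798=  - 2^1 * 7^1*17^1 * 3121^1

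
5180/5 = 1036 = 1036.00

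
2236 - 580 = 1656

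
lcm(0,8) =0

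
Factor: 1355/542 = 2^( - 1 ) * 5^1 = 5/2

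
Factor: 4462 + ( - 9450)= - 2^2*29^1*43^1 = - 4988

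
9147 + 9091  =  18238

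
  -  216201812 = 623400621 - 839602433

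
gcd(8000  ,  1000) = 1000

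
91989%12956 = 1297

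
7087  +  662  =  7749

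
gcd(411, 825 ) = 3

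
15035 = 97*155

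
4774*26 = 124124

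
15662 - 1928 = 13734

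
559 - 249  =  310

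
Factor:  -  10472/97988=- 2^1*7^1*131^( - 1 )  =  -  14/131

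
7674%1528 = 34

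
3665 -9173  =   - 5508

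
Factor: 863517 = 3^1*73^1*3943^1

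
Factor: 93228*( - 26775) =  - 2496179700= - 2^2*3^3*5^2*7^1*17^2 * 457^1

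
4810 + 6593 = 11403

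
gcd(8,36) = 4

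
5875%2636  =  603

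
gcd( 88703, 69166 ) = 1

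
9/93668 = 9/93668 =0.00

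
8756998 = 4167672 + 4589326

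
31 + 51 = 82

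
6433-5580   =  853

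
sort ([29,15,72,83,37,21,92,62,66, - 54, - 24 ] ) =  [ - 54, - 24, 15, 21,29,37,62,  66, 72,83,92]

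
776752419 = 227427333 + 549325086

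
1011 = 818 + 193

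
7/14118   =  7/14118 = 0.00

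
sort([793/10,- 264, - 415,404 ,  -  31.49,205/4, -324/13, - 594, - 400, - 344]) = [-594, - 415, - 400,-344,-264, - 31.49, - 324/13, 205/4, 793/10, 404]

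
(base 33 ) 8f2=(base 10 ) 9209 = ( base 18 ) 1A7B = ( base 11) 6A12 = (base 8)21771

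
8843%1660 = 543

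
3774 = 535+3239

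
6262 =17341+-11079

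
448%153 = 142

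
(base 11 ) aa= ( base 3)11110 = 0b1111000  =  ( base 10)120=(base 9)143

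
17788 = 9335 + 8453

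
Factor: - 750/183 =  - 2^1 * 5^3*61^( - 1) = - 250/61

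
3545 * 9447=33489615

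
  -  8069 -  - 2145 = -5924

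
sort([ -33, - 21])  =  [ - 33, - 21]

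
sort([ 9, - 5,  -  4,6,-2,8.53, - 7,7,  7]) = [-7, -5,-4, - 2, 6 , 7,7,8.53,9] 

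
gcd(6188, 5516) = 28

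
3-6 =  - 3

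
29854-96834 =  - 66980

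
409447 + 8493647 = 8903094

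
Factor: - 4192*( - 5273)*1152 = 25464287232 = 2^12*3^2*131^1*5273^1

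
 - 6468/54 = - 120 + 2/9 =-119.78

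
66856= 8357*8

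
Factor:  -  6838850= - 2^1*5^2 * 136777^1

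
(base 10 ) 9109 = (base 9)13441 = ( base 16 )2395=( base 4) 2032111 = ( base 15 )2a74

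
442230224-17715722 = 424514502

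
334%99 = 37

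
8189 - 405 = 7784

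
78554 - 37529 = 41025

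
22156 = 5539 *4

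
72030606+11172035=83202641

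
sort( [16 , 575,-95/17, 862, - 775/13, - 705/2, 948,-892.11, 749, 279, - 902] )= [ - 902,  -  892.11, - 705/2,-775/13,-95/17,16 , 279, 575, 749,  862, 948 ] 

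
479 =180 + 299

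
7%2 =1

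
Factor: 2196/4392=1/2 = 2^(  -  1) 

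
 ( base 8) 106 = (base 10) 70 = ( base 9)77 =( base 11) 64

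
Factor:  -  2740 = - 2^2*5^1 * 137^1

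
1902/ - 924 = - 3+145/154 = - 2.06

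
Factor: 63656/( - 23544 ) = - 3^( - 3)*73^1 = - 73/27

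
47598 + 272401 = 319999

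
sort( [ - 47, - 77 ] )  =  [ - 77,-47] 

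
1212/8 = 303/2  =  151.50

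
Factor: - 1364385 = -3^1 * 5^1 * 11^1*8269^1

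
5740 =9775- 4035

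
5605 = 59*95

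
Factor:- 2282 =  - 2^1*7^1*163^1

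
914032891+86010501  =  1000043392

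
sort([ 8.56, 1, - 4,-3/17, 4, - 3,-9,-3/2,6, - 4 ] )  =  [ - 9,-4,-4, - 3, - 3/2,-3/17, 1, 4, 6, 8.56 ] 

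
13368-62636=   -  49268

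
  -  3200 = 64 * (-50) 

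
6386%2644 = 1098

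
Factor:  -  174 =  - 2^1*3^1* 29^1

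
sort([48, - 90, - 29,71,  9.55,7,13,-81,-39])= [ - 90 , - 81,- 39, - 29,7,9.55,13 , 48, 71] 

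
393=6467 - 6074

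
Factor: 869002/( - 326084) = - 434501/163042 = - 2^( - 1) * 11^( - 1)*7411^( - 1)*434501^1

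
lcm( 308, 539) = 2156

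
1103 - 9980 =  - 8877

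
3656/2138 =1828/1069 = 1.71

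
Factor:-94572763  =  -163^1*580201^1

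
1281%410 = 51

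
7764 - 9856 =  - 2092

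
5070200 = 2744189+2326011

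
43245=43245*1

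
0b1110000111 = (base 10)903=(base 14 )487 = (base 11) 751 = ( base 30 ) 103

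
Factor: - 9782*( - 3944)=38580208 =2^4*17^1*29^1* 67^1*73^1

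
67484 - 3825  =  63659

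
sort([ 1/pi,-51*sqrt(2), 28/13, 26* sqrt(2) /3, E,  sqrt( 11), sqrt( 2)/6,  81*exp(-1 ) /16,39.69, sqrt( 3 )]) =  [ -51 *sqrt( 2 ), sqrt (2)/6,1/pi,sqrt( 3), 81*exp( - 1) /16, 28/13,  E,sqrt( 11 ) , 26*sqrt( 2)/3, 39.69 ] 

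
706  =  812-106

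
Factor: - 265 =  - 5^1*53^1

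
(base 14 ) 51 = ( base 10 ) 71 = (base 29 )2d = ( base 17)43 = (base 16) 47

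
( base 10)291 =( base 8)443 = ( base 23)cf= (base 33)8r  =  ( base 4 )10203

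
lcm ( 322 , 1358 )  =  31234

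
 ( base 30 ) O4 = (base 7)2053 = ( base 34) LA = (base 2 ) 1011010100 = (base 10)724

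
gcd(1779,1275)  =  3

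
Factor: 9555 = 3^1*5^1*7^2*13^1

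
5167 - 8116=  -2949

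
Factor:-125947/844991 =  - 7^( -1 )* 29^1*43^1*101^1*120713^(  -  1)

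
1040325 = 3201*325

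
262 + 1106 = 1368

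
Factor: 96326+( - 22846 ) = 73480 = 2^3*5^1 * 11^1*167^1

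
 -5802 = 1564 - 7366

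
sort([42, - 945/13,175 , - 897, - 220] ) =[ - 897, - 220, - 945/13, 42,  175] 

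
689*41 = 28249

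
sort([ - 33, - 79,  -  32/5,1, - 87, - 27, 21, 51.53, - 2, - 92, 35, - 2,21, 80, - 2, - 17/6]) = [ - 92,  -  87, - 79, - 33,-27, - 32/5, - 17/6 , - 2, - 2, - 2, 1,21, 21,35,51.53,80 ] 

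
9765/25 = 390 + 3/5 = 390.60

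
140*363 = 50820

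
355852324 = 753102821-397250497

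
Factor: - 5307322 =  - 2^1*643^1*4127^1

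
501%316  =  185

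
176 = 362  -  186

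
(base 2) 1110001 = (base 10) 113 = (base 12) 95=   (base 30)3n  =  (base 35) 38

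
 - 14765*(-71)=1048315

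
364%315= 49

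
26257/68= 26257/68 = 386.13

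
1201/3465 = 1201/3465 = 0.35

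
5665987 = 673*8419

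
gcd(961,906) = 1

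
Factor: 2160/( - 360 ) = -2^1 * 3^1 = - 6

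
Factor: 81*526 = 2^1 * 3^4*263^1 = 42606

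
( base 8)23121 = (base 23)ICB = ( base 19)1835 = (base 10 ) 9809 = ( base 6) 113225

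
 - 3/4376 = - 1 + 4373/4376=- 0.00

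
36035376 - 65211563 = -29176187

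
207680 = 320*649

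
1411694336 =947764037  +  463930299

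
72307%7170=607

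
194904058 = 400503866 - 205599808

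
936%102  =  18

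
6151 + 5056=11207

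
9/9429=3/3143 = 0.00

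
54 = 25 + 29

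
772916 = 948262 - 175346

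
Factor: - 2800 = - 2^4*5^2*7^1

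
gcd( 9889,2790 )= 31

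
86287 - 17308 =68979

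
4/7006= 2/3503 = 0.00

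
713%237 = 2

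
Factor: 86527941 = 3^1*37^1*779531^1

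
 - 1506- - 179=-1327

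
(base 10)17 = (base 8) 21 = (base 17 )10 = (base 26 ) h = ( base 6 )25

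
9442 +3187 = 12629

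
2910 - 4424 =  -  1514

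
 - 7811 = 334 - 8145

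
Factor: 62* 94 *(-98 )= -2^3*7^2 *31^1*47^1=- 571144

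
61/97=61/97 = 0.63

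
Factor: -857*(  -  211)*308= 2^2*7^1*11^1*211^1  *  857^1= 55694716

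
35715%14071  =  7573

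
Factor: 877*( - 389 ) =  - 341153 =- 389^1*877^1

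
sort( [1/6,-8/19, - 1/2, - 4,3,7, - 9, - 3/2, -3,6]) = [- 9, - 4, - 3,  -  3/2, - 1/2,  -  8/19,1/6,3 , 6, 7]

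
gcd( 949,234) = 13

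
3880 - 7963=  - 4083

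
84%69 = 15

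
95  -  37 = 58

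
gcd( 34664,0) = 34664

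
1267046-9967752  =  -8700706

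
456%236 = 220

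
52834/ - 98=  -26417/49= - 539.12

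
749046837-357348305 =391698532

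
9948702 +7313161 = 17261863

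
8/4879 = 8/4879 = 0.00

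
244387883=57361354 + 187026529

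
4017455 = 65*61807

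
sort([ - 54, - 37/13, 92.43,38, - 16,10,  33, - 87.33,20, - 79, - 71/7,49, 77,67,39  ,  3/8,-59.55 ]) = [ - 87.33, - 79, - 59.55, - 54, - 16, - 71/7, - 37/13 , 3/8, 10,20,33, 38,39,49,  67,77,92.43]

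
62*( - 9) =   -  558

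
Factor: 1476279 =3^3*7^1*73^1 * 107^1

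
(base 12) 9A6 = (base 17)4fb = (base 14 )738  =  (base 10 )1422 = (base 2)10110001110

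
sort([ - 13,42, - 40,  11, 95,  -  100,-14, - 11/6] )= [ - 100, - 40, - 14,  -  13,-11/6,11, 42,95 ]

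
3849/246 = 1283/82 = 15.65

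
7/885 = 7/885 = 0.01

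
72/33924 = 6/2827 = 0.00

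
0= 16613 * 0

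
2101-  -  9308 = 11409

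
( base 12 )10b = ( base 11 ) 131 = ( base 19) 83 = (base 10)155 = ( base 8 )233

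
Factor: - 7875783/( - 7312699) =3^2*37^1*67^1*353^1*7312699^( - 1 )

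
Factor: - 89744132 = -2^2*31^1 * 151^1 * 4793^1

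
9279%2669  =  1272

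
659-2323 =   -  1664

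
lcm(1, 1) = 1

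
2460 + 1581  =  4041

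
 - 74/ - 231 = 74/231= 0.32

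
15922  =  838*19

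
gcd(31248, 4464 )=4464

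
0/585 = 0 = 0.00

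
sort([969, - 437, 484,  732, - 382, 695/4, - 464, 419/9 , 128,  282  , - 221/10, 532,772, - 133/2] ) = [ - 464, - 437, - 382, - 133/2 , - 221/10,419/9, 128,  695/4,282,484,532, 732,772, 969] 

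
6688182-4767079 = 1921103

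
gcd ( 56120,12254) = 2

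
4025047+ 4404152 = 8429199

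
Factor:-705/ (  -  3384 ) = 2^( - 3) * 3^( - 1)*5^1 = 5/24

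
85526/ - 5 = - 85526/5 = - 17105.20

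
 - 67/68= - 1 + 1/68 = - 0.99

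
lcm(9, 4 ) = 36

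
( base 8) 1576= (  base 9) 1203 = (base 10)894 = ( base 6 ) 4050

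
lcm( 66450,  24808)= 1860600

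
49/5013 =49/5013 = 0.01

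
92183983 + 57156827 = 149340810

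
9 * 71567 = 644103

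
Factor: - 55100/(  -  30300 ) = 551/303 = 3^ ( - 1)*19^1*29^1*101^( - 1)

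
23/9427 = 23/9427=0.00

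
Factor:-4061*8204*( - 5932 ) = 2^4*7^1*31^1*131^1 *293^1*1483^1 = 197633145808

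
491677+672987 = 1164664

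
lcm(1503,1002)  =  3006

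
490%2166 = 490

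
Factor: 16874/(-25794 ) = -8437/12897 = -3^ (-2)*11^1*13^1*59^1*1433^ (-1) 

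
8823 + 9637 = 18460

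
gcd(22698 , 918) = 18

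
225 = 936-711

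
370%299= 71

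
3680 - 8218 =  - 4538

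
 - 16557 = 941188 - 957745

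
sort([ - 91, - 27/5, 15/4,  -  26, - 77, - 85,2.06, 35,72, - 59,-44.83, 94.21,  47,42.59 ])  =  [ - 91, - 85,-77,- 59,-44.83, - 26 ,  -  27/5,  2.06, 15/4,35,42.59,47,  72,94.21]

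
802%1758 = 802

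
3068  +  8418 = 11486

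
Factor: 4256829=3^2*239^1 *1979^1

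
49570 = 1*49570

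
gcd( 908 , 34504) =908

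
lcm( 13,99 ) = 1287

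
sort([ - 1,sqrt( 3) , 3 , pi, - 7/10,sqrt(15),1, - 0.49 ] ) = [ - 1, - 7/10,- 0.49,1,sqrt( 3 ) , 3, pi , sqrt( 15)]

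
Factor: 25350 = 2^1 * 3^1*5^2*13^2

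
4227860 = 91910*46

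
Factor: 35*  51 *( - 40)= - 2^3 * 3^1*5^2*7^1*17^1 = -71400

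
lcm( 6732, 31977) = 127908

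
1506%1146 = 360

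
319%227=92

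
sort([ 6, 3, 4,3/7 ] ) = [ 3/7, 3, 4,6]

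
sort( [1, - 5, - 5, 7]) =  [ - 5, - 5, 1 , 7 ]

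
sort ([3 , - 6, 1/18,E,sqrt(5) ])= [ - 6, 1/18, sqrt(5), E , 3 ]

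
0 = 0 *26088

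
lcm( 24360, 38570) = 462840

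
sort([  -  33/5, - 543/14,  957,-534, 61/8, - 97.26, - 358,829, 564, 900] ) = [  -  534, - 358,-97.26, - 543/14  , - 33/5 , 61/8,  564, 829, 900, 957]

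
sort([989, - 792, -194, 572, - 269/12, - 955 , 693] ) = [  -  955, - 792, - 194, - 269/12,572, 693, 989] 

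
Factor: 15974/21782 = 7987/10891 = 7^2*163^1*10891^(-1 ) 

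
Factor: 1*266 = 266 = 2^1*7^1*19^1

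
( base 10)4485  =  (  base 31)4KL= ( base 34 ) 3tv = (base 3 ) 20011010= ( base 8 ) 10605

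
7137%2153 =678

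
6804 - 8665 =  - 1861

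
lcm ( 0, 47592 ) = 0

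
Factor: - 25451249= -25451249^1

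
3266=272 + 2994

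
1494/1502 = 747/751 = 0.99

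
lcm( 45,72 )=360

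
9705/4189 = 2+ 1327/4189 =2.32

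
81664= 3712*22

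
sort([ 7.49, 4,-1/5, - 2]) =[ - 2 , - 1/5,4, 7.49 ]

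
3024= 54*56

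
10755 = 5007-  -  5748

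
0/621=0 =0.00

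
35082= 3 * 11694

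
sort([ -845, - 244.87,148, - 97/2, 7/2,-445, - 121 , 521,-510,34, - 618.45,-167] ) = [ - 845, - 618.45,-510,- 445,- 244.87,-167,  -  121,  -  97/2,7/2,34,148 , 521 ] 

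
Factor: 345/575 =3/5 = 3^1*5^( - 1)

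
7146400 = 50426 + 7095974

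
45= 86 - 41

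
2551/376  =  6+295/376 = 6.78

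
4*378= 1512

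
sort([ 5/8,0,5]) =[ 0, 5/8,  5]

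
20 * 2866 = 57320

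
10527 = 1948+8579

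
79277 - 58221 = 21056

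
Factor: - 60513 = -3^1*23^1 * 877^1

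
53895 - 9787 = 44108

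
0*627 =0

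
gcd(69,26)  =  1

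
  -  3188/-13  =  245 + 3/13= 245.23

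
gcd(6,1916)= 2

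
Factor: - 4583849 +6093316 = 23^1*65629^1 = 1509467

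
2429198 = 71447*34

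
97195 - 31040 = 66155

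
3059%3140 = 3059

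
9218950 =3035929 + 6183021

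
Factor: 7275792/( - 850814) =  - 3637896/425407=   - 2^3 * 3^1*173^(-1)*2459^( - 1)*151579^1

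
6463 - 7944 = -1481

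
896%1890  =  896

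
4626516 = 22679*204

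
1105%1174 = 1105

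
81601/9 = 81601/9 = 9066.78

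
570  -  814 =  - 244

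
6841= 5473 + 1368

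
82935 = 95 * 873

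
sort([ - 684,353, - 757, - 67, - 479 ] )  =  [ - 757, - 684, - 479,-67,353] 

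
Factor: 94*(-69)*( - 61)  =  395646 =2^1*3^1* 23^1*47^1*61^1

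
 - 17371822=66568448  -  83940270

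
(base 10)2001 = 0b11111010001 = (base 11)155a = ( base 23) 3i0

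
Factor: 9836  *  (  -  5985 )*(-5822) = 342732174120 = 2^3*3^2*5^1* 7^1* 19^1*41^1*71^1 * 2459^1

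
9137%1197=758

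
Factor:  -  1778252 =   -  2^2*7^1 * 41^1* 1549^1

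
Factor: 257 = 257^1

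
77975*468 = 36492300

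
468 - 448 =20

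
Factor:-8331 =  - 3^1*2777^1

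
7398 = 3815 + 3583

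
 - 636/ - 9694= 318/4847 =0.07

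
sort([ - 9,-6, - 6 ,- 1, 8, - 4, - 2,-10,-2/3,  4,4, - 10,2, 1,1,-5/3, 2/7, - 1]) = [ - 10, - 10,-9, - 6,  -  6, - 4, - 2,  -  5/3, - 1 , - 1, - 2/3, 2/7 , 1, 1,2, 4, 4, 8]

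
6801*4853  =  33005253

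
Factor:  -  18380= -2^2 * 5^1*919^1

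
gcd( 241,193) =1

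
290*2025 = 587250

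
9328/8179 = 9328/8179 = 1.14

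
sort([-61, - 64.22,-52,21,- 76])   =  [-76, - 64.22,-61, - 52,21 ] 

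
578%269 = 40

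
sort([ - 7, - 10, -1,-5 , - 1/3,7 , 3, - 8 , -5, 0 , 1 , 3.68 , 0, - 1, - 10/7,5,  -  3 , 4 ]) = [ - 10 , - 8 , - 7,-5, - 5,-3, - 10/7, - 1,-1,  -  1/3, 0, 0,1, 3, 3.68,4,5,7 ] 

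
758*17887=13558346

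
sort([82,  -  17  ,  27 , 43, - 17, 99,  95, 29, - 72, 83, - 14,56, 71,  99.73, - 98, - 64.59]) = [ - 98,-72, - 64.59  ,-17,  -  17, - 14,27, 29,43, 56, 71,82,83,95,99,99.73 ]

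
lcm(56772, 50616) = 4201128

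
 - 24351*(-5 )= 121755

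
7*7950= 55650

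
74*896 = 66304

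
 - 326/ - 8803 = 326/8803 = 0.04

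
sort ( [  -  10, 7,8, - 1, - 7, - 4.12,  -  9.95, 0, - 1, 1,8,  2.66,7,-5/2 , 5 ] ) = [ - 10,  -  9.95,-7,-4.12,-5/2,  -  1, - 1,0, 1,2.66,5,7,7, 8,8]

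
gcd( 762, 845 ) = 1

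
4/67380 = 1/16845 = 0.00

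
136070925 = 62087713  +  73983212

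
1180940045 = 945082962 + 235857083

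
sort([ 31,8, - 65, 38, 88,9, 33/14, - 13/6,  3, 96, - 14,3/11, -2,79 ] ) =[- 65, - 14, - 13/6, - 2,3/11,33/14,3,  8,  9, 31, 38,79,88,96]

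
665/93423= 35/4917 = 0.01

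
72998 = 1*72998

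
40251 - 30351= 9900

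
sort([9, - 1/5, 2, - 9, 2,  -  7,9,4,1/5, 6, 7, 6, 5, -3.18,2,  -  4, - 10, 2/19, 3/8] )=[ - 10,-9, - 7, - 4,-3.18,-1/5,2/19, 1/5, 3/8 , 2, 2,2, 4 , 5,  6, 6,7,9, 9 ] 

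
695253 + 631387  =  1326640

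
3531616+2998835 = 6530451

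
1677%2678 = 1677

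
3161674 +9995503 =13157177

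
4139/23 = 4139/23 = 179.96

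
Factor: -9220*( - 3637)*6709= 224973836260 = 2^2 *5^1*461^1*3637^1*6709^1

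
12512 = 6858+5654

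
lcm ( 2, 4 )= 4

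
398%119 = 41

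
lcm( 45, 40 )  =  360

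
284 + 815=1099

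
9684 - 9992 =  -308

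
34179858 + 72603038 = 106782896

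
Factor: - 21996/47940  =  -3^1 * 5^ (  -  1) * 13^1 * 17^( -1) = - 39/85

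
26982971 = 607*44453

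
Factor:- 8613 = - 3^3*11^1*29^1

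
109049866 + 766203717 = 875253583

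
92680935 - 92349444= 331491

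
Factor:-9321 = -3^1*13^1*239^1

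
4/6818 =2/3409 = 0.00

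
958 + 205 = 1163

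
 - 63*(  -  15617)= 983871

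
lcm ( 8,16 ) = 16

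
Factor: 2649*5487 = 14535063 = 3^2* 31^1*59^1*883^1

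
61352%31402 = 29950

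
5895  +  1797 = 7692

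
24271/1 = 24271 = 24271.00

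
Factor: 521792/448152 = 248/213 = 2^3*3^ ( - 1)*  31^1*71^(  -  1 )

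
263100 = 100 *2631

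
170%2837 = 170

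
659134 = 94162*7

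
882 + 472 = 1354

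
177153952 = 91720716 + 85433236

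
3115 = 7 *445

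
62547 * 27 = 1688769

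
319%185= 134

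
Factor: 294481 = 11^1 *19^1*1409^1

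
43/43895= 43/43895 = 0.00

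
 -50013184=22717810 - 72730994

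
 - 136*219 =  - 29784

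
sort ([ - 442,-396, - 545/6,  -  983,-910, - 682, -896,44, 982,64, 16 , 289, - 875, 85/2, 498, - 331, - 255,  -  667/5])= [ - 983, - 910, - 896, - 875, - 682, - 442,  -  396, - 331, - 255, - 667/5, - 545/6,16,85/2,  44, 64,289, 498, 982] 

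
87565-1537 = 86028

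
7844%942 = 308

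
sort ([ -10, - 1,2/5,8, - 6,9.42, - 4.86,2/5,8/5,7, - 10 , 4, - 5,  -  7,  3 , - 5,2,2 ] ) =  [ - 10,  -  10, - 7,-6, - 5, - 5,- 4.86, - 1,2/5,2/5,8/5, 2,2 , 3, 4,7, 8,9.42 ] 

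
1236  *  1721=2127156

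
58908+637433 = 696341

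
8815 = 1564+7251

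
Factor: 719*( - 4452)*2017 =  - 2^2 * 3^1* 7^1 *53^1*719^1 * 2017^1 = - 6456392796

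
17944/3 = 17944/3 = 5981.33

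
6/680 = 3/340 = 0.01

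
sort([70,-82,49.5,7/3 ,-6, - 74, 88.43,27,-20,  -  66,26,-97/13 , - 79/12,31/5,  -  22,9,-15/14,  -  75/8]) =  [-82, - 74, - 66, - 22,-20,-75/8,  -  97/13,- 79/12, - 6, - 15/14,7/3, 31/5,  9, 26,27,49.5,  70, 88.43]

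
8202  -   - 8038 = 16240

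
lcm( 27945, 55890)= 55890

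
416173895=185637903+230535992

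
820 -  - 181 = 1001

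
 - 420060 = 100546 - 520606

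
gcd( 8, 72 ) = 8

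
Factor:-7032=-2^3*3^1*293^1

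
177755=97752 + 80003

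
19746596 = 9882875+9863721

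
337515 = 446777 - 109262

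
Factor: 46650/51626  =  75/83 = 3^1*5^2* 83^ (- 1) 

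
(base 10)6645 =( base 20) gc5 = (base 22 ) dg1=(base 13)3042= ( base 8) 14765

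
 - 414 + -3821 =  - 4235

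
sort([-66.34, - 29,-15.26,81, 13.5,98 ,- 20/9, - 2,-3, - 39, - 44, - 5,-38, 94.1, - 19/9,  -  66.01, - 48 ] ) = [ - 66.34, -66.01,-48, - 44, -39, - 38, - 29, - 15.26, - 5, - 3, - 20/9,  -  19/9,  -  2,13.5,81,94.1,98 ]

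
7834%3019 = 1796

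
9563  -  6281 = 3282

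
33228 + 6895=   40123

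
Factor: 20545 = 5^1*7^1 * 587^1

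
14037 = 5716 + 8321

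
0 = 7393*0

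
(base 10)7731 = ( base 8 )17063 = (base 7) 31353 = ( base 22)FL9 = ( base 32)7HJ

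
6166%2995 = 176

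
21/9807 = 1/467 = 0.00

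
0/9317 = 0 = 0.00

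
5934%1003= 919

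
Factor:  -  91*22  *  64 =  - 2^7*7^1*11^1*13^1 = - 128128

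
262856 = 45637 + 217219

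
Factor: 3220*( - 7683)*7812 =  - 193263099120 = - 2^4*3^3*5^1*7^2* 13^1*23^1*31^1*197^1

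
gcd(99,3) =3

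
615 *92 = 56580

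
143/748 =13/68  =  0.19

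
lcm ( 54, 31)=1674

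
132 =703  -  571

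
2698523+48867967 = 51566490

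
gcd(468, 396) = 36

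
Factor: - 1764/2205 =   -  2^2*5^ ( - 1 )  =  -4/5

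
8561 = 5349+3212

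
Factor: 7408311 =3^1*17^1*29^1*5009^1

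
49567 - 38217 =11350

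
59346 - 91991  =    -  32645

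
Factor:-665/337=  -5^1*7^1*19^1 * 337^( - 1 ) 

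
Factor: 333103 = 333103^1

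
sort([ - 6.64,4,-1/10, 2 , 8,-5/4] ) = [  -  6.64,-5/4, - 1/10,2,4, 8]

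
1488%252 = 228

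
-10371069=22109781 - 32480850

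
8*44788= 358304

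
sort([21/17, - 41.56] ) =[ - 41.56,21/17 ]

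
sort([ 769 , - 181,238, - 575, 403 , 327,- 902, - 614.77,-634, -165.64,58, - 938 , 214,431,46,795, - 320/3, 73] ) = [  -  938,-902 ,  -  634, - 614.77 ,-575 , - 181, - 165.64, - 320/3,46 , 58,73,214, 238, 327,403,431, 769,795 ] 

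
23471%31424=23471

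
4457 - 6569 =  - 2112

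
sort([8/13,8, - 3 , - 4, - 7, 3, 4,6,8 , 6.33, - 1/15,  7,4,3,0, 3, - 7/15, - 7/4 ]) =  [ - 7, - 4,- 3 , - 7/4 , - 7/15, - 1/15,0, 8/13, 3,3,3,4, 4, 6, 6.33, 7, 8, 8]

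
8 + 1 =9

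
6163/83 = 74 + 21/83  =  74.25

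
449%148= 5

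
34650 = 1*34650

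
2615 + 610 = 3225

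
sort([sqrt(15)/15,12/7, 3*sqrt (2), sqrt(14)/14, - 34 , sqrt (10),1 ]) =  [ -34,sqrt( 15 )/15, sqrt( 14)/14, 1 , 12/7, sqrt(10), 3*sqrt( 2 )]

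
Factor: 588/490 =2^1 * 3^1*5^(  -  1 ) = 6/5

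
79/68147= 79/68147=0.00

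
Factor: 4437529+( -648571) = 2^1*3^1*103^1*6131^1 =3788958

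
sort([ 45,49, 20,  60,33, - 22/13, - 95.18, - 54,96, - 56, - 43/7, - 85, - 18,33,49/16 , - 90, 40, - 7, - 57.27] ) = [  -  95.18  , - 90, - 85, - 57.27, - 56, - 54, - 18, - 7, - 43/7, - 22/13,49/16,  20,33,33, 40, 45,49 , 60, 96 ]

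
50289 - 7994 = 42295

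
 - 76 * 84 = -6384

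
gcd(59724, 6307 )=7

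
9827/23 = 9827/23 = 427.26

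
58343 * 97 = 5659271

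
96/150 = 16/25 = 0.64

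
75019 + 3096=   78115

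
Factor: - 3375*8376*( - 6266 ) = 177133554000 = 2^4*3^4*  5^3*13^1*241^1*349^1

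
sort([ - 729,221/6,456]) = [ - 729,221/6, 456 ] 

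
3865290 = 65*59466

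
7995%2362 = 909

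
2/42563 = 2/42563 = 0.00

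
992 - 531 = 461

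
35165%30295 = 4870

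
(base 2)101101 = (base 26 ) 1j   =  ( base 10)45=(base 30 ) 1F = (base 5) 140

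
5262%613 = 358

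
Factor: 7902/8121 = 2^1*3^1*439^1*2707^( - 1 ) = 2634/2707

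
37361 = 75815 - 38454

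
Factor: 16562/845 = 98/5 = 2^1*5^( - 1)*7^2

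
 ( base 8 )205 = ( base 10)133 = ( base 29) 4H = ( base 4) 2011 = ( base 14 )97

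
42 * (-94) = -3948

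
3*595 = 1785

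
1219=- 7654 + 8873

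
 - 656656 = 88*(-7462)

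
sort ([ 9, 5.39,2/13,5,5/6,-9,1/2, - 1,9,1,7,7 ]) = [ - 9, - 1,2/13,  1/2 , 5/6, 1, 5, 5.39, 7 , 7, 9,  9] 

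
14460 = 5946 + 8514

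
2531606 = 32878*77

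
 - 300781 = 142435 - 443216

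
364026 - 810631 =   -  446605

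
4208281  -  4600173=-391892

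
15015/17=883 + 4/17 = 883.24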